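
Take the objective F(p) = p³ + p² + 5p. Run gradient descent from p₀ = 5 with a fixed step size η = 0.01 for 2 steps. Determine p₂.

F′(p) = 3p² + 2p + 5
p₁ = 5 − 0.01·90 = 4.1
p₂ = 4.1 − 0.01·63.63 = 3.4637

3.4637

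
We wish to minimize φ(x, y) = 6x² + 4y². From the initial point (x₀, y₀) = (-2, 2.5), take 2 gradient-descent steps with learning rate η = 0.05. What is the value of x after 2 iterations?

∇φ = (12x, 8y)
Step 1: at (-2, 2.5), ∇φ = (-24, 20) → (-2, 2.5) − 0.05·(-24, 20) = (-0.8, 1.5)
Step 2: at (-0.8, 1.5), ∇φ = (-9.6, 12) → (-0.8, 1.5) − 0.05·(-9.6, 12) = (-0.32, 0.9)
x = -0.32

-0.32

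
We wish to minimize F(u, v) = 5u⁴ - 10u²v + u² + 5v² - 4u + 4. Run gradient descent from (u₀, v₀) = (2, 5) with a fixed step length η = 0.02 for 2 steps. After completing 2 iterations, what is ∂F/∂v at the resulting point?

∇F = (20u³ - 20uv + 2u - 4, -10u² + 10v)
(u₁, v₁) = (2, 5) − 0.02·(-40, 10) = (2.8, 4.8)
(u₂, v₂) = (2.8, 4.8) − 0.02·(171.84, -30.4) = (-0.6368, 5.408)
∂F/∂v at (-0.6368, 5.408) = 50.0248576

50.0248576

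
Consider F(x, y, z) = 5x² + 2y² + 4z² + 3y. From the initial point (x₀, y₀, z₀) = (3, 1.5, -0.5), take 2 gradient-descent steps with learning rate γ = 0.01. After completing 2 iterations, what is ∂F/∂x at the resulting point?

24.3

∇F = (10x, 4y + 3, 8z)
(x₁, y₁, z₁) = (3, 1.5, -0.5) − 0.01·(30, 9, -4) = (2.7, 1.41, -0.46)
(x₂, y₂, z₂) = (2.7, 1.41, -0.46) − 0.01·(27, 8.64, -3.68) = (2.43, 1.3236, -0.4232)
∂F/∂x at (2.43, 1.3236, -0.4232) = 24.3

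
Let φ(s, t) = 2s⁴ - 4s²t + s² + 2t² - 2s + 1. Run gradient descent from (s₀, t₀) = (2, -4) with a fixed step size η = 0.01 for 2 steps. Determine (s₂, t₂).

∇φ = (8s³ - 8st + 2s - 2, -4s² + 4t)
(s₁, t₁) = (2, -4) − 0.01·(130, -32) = (0.7, -3.68)
(s₂, t₂) = (0.7, -3.68) − 0.01·(22.752, -16.68) = (0.47248, -3.5132)

(0.47248, -3.5132)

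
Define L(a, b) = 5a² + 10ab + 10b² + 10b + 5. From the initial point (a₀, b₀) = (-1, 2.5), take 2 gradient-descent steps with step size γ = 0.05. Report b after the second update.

∇L = (10a + 10b, 10a + 20b + 10)
Step 1: at (-1, 2.5), ∇L = (15, 50) → (-1, 2.5) − 0.05·(15, 50) = (-1.75, 0)
Step 2: at (-1.75, 0), ∇L = (-17.5, -7.5) → (-1.75, 0) − 0.05·(-17.5, -7.5) = (-0.875, 0.375)
b = 0.375

0.375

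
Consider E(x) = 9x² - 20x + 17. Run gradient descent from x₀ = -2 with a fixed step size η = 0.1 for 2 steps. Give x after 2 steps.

E′(x) = 18x - 20
Step 1: E′(-2) = -56; x₁ = -2 − 0.1·(-56) = 3.6
Step 2: E′(3.6) = 44.8; x₂ = 3.6 − 0.1·44.8 = -0.88

-0.88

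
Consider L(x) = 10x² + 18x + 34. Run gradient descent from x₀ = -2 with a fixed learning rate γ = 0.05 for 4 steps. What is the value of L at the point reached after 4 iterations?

L′(x) = 20x + 18
Step 1: L′(-2) = -22; x₁ = -2 − 0.05·(-22) = -0.9
Step 2: L′(-0.9) = 0; x₂ = -0.9 − 0.05·0 = -0.9
Step 3: L′(-0.9) = 0; x₃ = -0.9 − 0.05·0 = -0.9
Step 4: L′(-0.9) = 0; x₄ = -0.9 − 0.05·0 = -0.9
L(-0.9) = 25.9

25.9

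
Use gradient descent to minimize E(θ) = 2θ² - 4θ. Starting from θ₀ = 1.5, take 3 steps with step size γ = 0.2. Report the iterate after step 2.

1.02

E′(θ) = 4θ - 4
Step 1: E′(1.5) = 2; θ₁ = 1.5 − 0.2·2 = 1.1
Step 2: E′(1.1) = 0.4; θ₂ = 1.1 − 0.2·0.4 = 1.02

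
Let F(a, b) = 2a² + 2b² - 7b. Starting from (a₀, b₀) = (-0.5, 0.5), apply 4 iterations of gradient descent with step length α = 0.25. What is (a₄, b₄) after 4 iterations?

∇F = (4a, 4b - 7)
(a₁, b₁) = (-0.5, 0.5) − 0.25·(-2, -5) = (0, 1.75)
(a₂, b₂) = (0, 1.75) − 0.25·(0, 0) = (0, 1.75)
(a₃, b₃) = (0, 1.75) − 0.25·(0, 0) = (0, 1.75)
(a₄, b₄) = (0, 1.75) − 0.25·(0, 0) = (0, 1.75)

(0, 1.75)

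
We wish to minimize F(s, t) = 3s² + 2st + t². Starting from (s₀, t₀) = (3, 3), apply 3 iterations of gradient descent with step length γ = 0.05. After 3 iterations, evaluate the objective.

5.354928

∇F = (6s + 2t, 2s + 2t)
(s₁, t₁) = (3, 3) − 0.05·(24, 12) = (1.8, 2.4)
(s₂, t₂) = (1.8, 2.4) − 0.05·(15.6, 8.4) = (1.02, 1.98)
(s₃, t₃) = (1.02, 1.98) − 0.05·(10.08, 6) = (0.516, 1.68)
F(0.516, 1.68) = 5.354928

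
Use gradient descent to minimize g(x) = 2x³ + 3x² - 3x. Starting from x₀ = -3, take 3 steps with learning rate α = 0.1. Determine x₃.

g′(x) = 6x² + 6x - 3
Step 1: g′(-3) = 33; x₁ = -3 − 0.1·33 = -6.3
Step 2: g′(-6.3) = 197.34; x₂ = -6.3 − 0.1·197.34 = -26.034
Step 3: g′(-26.034) = 3907.410936; x₃ = -26.034 − 0.1·3907.410936 = -416.7750936

-416.7750936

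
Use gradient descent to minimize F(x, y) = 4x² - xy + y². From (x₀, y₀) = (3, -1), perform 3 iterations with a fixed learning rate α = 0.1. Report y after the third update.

-0.275

∇F = (8x - y, -x + 2y)
Step 1: at (3, -1), ∇F = (25, -5) → (3, -1) − 0.1·(25, -5) = (0.5, -0.5)
Step 2: at (0.5, -0.5), ∇F = (4.5, -1.5) → (0.5, -0.5) − 0.1·(4.5, -1.5) = (0.05, -0.35)
Step 3: at (0.05, -0.35), ∇F = (0.75, -0.75) → (0.05, -0.35) − 0.1·(0.75, -0.75) = (-0.025, -0.275)
y = -0.275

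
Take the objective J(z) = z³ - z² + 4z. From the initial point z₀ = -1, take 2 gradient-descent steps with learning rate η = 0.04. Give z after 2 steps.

J′(z) = 3z² - 2z + 4
z₁ = -1 − 0.04·9 = -1.36
z₂ = -1.36 − 0.04·12.2688 = -1.850752

-1.850752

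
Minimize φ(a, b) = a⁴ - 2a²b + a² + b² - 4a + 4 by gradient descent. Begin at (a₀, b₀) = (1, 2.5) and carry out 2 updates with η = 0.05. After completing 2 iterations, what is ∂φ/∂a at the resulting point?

∇φ = (4a³ - 4ab + 2a - 4, -2a² + 2b)
(a₁, b₁) = (1, 2.5) − 0.05·(-8, 3) = (1.4, 2.35)
(a₂, b₂) = (1.4, 2.35) − 0.05·(-3.384, 0.78) = (1.5692, 2.311)
∂φ/∂a at (1.5692, 2.311) = 0.088636215552

0.088636215552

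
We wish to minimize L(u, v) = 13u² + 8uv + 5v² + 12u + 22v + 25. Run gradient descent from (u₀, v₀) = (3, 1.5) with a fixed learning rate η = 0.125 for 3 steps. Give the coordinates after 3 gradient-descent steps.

∇L = (26u + 8v + 12, 8u + 10v + 22)
(u₁, v₁) = (3, 1.5) − 0.125·(102, 61) = (-9.75, -6.125)
(u₂, v₂) = (-9.75, -6.125) − 0.125·(-290.5, -117.25) = (26.5625, 8.53125)
(u₃, v₃) = (26.5625, 8.53125) − 0.125·(770.875, 319.8125) = (-69.796875, -31.4453125)

(-69.796875, -31.4453125)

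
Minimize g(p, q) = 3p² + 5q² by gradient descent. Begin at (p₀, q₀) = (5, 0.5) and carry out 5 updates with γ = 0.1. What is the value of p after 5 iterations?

0.0512

∇g = (6p, 10q)
Step 1: at (5, 0.5), ∇g = (30, 5) → (5, 0.5) − 0.1·(30, 5) = (2, 0)
Step 2: at (2, 0), ∇g = (12, 0) → (2, 0) − 0.1·(12, 0) = (0.8, 0)
Step 3: at (0.8, 0), ∇g = (4.8, 0) → (0.8, 0) − 0.1·(4.8, 0) = (0.32, 0)
Step 4: at (0.32, 0), ∇g = (1.92, 0) → (0.32, 0) − 0.1·(1.92, 0) = (0.128, 0)
Step 5: at (0.128, 0), ∇g = (0.768, 0) → (0.128, 0) − 0.1·(0.768, 0) = (0.0512, 0)
p = 0.0512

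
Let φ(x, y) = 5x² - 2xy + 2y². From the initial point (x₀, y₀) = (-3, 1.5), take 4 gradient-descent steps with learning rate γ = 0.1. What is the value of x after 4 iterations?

∇φ = (10x - 2y, -2x + 4y)
Step 1: at (-3, 1.5), ∇φ = (-33, 12) → (-3, 1.5) − 0.1·(-33, 12) = (0.3, 0.3)
Step 2: at (0.3, 0.3), ∇φ = (2.4, 0.6) → (0.3, 0.3) − 0.1·(2.4, 0.6) = (0.06, 0.24)
Step 3: at (0.06, 0.24), ∇φ = (0.12, 0.84) → (0.06, 0.24) − 0.1·(0.12, 0.84) = (0.048, 0.156)
Step 4: at (0.048, 0.156), ∇φ = (0.168, 0.528) → (0.048, 0.156) − 0.1·(0.168, 0.528) = (0.0312, 0.1032)
x = 0.0312

0.0312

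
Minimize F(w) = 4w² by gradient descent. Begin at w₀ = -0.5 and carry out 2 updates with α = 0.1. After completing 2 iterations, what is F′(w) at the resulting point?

-0.16

F′(w) = 8w
Step 1: F′(-0.5) = -4; w₁ = -0.5 − 0.1·(-4) = -0.1
Step 2: F′(-0.1) = -0.8; w₂ = -0.1 − 0.1·(-0.8) = -0.02
F′(w) at (-0.02) = -0.16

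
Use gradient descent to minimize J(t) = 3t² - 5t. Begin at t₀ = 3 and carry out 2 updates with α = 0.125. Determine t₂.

J′(t) = 6t - 5
Step 1: J′(3) = 13; t₁ = 3 − 0.125·13 = 1.375
Step 2: J′(1.375) = 3.25; t₂ = 1.375 − 0.125·3.25 = 0.96875

0.96875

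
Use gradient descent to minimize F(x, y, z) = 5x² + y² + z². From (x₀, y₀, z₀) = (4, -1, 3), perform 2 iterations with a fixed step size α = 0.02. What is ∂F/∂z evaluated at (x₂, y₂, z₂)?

∇F = (10x, 2y, 2z)
Step 1: at (4, -1, 3), ∇F = (40, -2, 6) → (4, -1, 3) − 0.02·(40, -2, 6) = (3.2, -0.96, 2.88)
Step 2: at (3.2, -0.96, 2.88), ∇F = (32, -1.92, 5.76) → (3.2, -0.96, 2.88) − 0.02·(32, -1.92, 5.76) = (2.56, -0.9216, 2.7648)
∂F/∂z at (2.56, -0.9216, 2.7648) = 5.5296

5.5296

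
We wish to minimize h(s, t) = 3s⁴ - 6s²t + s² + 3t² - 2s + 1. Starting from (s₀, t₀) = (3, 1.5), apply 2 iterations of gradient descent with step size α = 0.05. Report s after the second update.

∇h = (12s³ - 12st + 2s - 2, -6s² + 6t)
Step 1: at (3, 1.5), ∇h = (274, -45) → (3, 1.5) − 0.05·(274, -45) = (-10.7, 3.75)
Step 2: at (-10.7, 3.75), ∇h = (-14242.416, -664.44) → (-10.7, 3.75) − 0.05·(-14242.416, -664.44) = (701.4208, 36.972)
s = 701.4208

701.4208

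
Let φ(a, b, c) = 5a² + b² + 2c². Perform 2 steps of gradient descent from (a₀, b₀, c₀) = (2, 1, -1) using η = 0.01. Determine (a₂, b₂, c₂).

(1.62, 0.9604, -0.9216)

∇φ = (10a, 2b, 4c)
Step 1: at (2, 1, -1), ∇φ = (20, 2, -4) → (2, 1, -1) − 0.01·(20, 2, -4) = (1.8, 0.98, -0.96)
Step 2: at (1.8, 0.98, -0.96), ∇φ = (18, 1.96, -3.84) → (1.8, 0.98, -0.96) − 0.01·(18, 1.96, -3.84) = (1.62, 0.9604, -0.9216)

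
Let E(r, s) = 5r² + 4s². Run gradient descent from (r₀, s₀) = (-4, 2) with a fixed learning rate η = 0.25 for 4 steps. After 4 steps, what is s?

∇E = (10r, 8s)
(r₁, s₁) = (-4, 2) − 0.25·(-40, 16) = (6, -2)
(r₂, s₂) = (6, -2) − 0.25·(60, -16) = (-9, 2)
(r₃, s₃) = (-9, 2) − 0.25·(-90, 16) = (13.5, -2)
(r₄, s₄) = (13.5, -2) − 0.25·(135, -16) = (-20.25, 2)
s = 2

2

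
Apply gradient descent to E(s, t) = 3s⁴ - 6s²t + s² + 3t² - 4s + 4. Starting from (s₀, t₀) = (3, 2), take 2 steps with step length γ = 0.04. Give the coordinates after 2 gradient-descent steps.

(157.11499008, 15.100544)

∇E = (12s³ - 12st + 2s - 4, -6s² + 6t)
(s₁, t₁) = (3, 2) − 0.04·(254, -42) = (-7.16, 3.68)
(s₂, t₂) = (-7.16, 3.68) − 0.04·(-4106.874752, -285.5136) = (157.11499008, 15.100544)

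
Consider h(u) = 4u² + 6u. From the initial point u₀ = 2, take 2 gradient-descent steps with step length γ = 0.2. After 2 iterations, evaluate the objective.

1.6704

h′(u) = 8u + 6
u₁ = 2 − 0.2·22 = -2.4
u₂ = -2.4 − 0.2·(-13.2) = 0.24
h(0.24) = 1.6704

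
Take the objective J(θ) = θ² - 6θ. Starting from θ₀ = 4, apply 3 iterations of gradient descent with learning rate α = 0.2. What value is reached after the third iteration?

J′(θ) = 2θ - 6
Step 1: J′(4) = 2; θ₁ = 4 − 0.2·2 = 3.6
Step 2: J′(3.6) = 1.2; θ₂ = 3.6 − 0.2·1.2 = 3.36
Step 3: J′(3.36) = 0.72; θ₃ = 3.36 − 0.2·0.72 = 3.216

3.216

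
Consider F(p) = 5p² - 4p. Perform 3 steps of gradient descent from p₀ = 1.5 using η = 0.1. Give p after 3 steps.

F′(p) = 10p - 4
Step 1: F′(1.5) = 11; p₁ = 1.5 − 0.1·11 = 0.4
Step 2: F′(0.4) = 0; p₂ = 0.4 − 0.1·0 = 0.4
Step 3: F′(0.4) = 0; p₃ = 0.4 − 0.1·0 = 0.4

0.4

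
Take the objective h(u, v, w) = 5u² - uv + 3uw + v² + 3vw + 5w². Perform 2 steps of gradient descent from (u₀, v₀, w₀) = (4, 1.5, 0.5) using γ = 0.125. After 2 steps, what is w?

∇h = (10u - v + 3w, -u + 2v + 3w, 3u + 3v + 10w)
(u₁, v₁, w₁) = (4, 1.5, 0.5) − 0.125·(40, 0.5, 21.5) = (-1, 1.4375, -2.1875)
(u₂, v₂, w₂) = (-1, 1.4375, -2.1875) − 0.125·(-18, -2.6875, -20.5625) = (1.25, 1.7734375, 0.3828125)
w = 0.3828125

0.3828125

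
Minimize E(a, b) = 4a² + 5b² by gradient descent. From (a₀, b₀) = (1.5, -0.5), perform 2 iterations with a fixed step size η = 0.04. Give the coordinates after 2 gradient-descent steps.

(0.6936, -0.18)

∇E = (8a, 10b)
Step 1: at (1.5, -0.5), ∇E = (12, -5) → (1.5, -0.5) − 0.04·(12, -5) = (1.02, -0.3)
Step 2: at (1.02, -0.3), ∇E = (8.16, -3) → (1.02, -0.3) − 0.04·(8.16, -3) = (0.6936, -0.18)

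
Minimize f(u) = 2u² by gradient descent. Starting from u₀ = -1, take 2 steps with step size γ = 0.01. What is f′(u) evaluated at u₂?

-3.6864

f′(u) = 4u
u₁ = -1 − 0.01·(-4) = -0.96
u₂ = -0.96 − 0.01·(-3.84) = -0.9216
f′(u) at (-0.9216) = -3.6864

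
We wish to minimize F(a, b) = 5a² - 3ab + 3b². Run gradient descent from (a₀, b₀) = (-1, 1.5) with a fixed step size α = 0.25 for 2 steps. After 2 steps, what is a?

-5.0625

∇F = (10a - 3b, -3a + 6b)
(a₁, b₁) = (-1, 1.5) − 0.25·(-14.5, 12) = (2.625, -1.5)
(a₂, b₂) = (2.625, -1.5) − 0.25·(30.75, -16.875) = (-5.0625, 2.71875)
a = -5.0625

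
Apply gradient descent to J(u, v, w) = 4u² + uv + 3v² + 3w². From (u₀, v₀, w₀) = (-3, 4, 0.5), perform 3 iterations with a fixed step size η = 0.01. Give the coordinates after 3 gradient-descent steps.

∇J = (8u + v, u + 6v, 6w)
(u₁, v₁, w₁) = (-3, 4, 0.5) − 0.01·(-20, 21, 3) = (-2.8, 3.79, 0.47)
(u₂, v₂, w₂) = (-2.8, 3.79, 0.47) − 0.01·(-18.61, 19.94, 2.82) = (-2.6139, 3.5906, 0.4418)
(u₃, v₃, w₃) = (-2.6139, 3.5906, 0.4418) − 0.01·(-17.3206, 18.9297, 2.6508) = (-2.440694, 3.401303, 0.415292)

(-2.440694, 3.401303, 0.415292)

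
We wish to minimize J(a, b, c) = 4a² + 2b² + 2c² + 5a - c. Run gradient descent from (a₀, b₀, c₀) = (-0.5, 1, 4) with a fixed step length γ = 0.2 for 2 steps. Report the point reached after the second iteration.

(-0.58, 0.04, 0.4)

∇J = (8a + 5, 4b, 4c - 1)
(a₁, b₁, c₁) = (-0.5, 1, 4) − 0.2·(1, 4, 15) = (-0.7, 0.2, 1)
(a₂, b₂, c₂) = (-0.7, 0.2, 1) − 0.2·(-0.6, 0.8, 3) = (-0.58, 0.04, 0.4)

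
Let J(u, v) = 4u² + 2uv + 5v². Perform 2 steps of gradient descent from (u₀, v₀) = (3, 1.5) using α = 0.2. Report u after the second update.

∇J = (8u + 2v, 2u + 10v)
Step 1: at (3, 1.5), ∇J = (27, 21) → (3, 1.5) − 0.2·(27, 21) = (-2.4, -2.7)
Step 2: at (-2.4, -2.7), ∇J = (-24.6, -31.8) → (-2.4, -2.7) − 0.2·(-24.6, -31.8) = (2.52, 3.66)
u = 2.52

2.52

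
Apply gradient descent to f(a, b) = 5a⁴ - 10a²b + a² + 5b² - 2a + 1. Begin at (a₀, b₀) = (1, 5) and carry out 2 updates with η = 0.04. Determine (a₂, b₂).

(-43.9024, 9.096)

∇f = (20a³ - 20ab + 2a - 2, -10a² + 10b)
Step 1: at (1, 5), ∇f = (-80, 40) → (1, 5) − 0.04·(-80, 40) = (4.2, 3.4)
Step 2: at (4.2, 3.4), ∇f = (1202.56, -142.4) → (4.2, 3.4) − 0.04·(1202.56, -142.4) = (-43.9024, 9.096)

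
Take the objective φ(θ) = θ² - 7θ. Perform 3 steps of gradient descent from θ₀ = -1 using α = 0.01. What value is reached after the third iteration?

φ′(θ) = 2θ - 7
θ₁ = -1 − 0.01·(-9) = -0.91
θ₂ = -0.91 − 0.01·(-8.82) = -0.8218
θ₃ = -0.8218 − 0.01·(-8.6436) = -0.735364

-0.735364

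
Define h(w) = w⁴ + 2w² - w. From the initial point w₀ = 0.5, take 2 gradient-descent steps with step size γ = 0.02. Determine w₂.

0.44409416

h′(w) = 4w³ + 4w - 1
w₁ = 0.5 − 0.02·1.5 = 0.47
w₂ = 0.47 − 0.02·1.295292 = 0.44409416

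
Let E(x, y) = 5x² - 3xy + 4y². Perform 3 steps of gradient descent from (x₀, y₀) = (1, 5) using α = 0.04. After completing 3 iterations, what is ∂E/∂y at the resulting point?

11.931392

∇E = (10x - 3y, -3x + 8y)
(x₁, y₁) = (1, 5) − 0.04·(-5, 37) = (1.2, 3.52)
(x₂, y₂) = (1.2, 3.52) − 0.04·(1.44, 24.56) = (1.1424, 2.5376)
(x₃, y₃) = (1.1424, 2.5376) − 0.04·(3.8112, 16.8736) = (0.989952, 1.862656)
∂E/∂y at (0.989952, 1.862656) = 11.931392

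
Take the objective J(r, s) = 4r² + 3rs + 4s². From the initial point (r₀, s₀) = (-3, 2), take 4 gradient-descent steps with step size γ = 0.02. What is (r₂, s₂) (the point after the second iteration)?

(-2.3292, 1.7208)

∇J = (8r + 3s, 3r + 8s)
Step 1: at (-3, 2), ∇J = (-18, 7) → (-3, 2) − 0.02·(-18, 7) = (-2.64, 1.86)
Step 2: at (-2.64, 1.86), ∇J = (-15.54, 6.96) → (-2.64, 1.86) − 0.02·(-15.54, 6.96) = (-2.3292, 1.7208)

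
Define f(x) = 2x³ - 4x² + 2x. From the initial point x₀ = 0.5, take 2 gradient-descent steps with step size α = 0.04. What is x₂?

f′(x) = 6x² - 8x + 2
Step 1: f′(0.5) = -0.5; x₁ = 0.5 − 0.04·(-0.5) = 0.52
Step 2: f′(0.52) = -0.5376; x₂ = 0.52 − 0.04·(-0.5376) = 0.541504

0.541504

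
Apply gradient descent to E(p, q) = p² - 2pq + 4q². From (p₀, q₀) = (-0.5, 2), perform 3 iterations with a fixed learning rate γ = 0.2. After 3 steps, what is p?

0.26

∇E = (2p - 2q, -2p + 8q)
Step 1: at (-0.5, 2), ∇E = (-5, 17) → (-0.5, 2) − 0.2·(-5, 17) = (0.5, -1.4)
Step 2: at (0.5, -1.4), ∇E = (3.8, -12.2) → (0.5, -1.4) − 0.2·(3.8, -12.2) = (-0.26, 1.04)
Step 3: at (-0.26, 1.04), ∇E = (-2.6, 8.84) → (-0.26, 1.04) − 0.2·(-2.6, 8.84) = (0.26, -0.728)
p = 0.26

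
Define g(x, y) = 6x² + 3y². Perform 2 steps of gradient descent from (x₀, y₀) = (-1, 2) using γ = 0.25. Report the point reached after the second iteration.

∇g = (12x, 6y)
Step 1: at (-1, 2), ∇g = (-12, 12) → (-1, 2) − 0.25·(-12, 12) = (2, -1)
Step 2: at (2, -1), ∇g = (24, -6) → (2, -1) − 0.25·(24, -6) = (-4, 0.5)

(-4, 0.5)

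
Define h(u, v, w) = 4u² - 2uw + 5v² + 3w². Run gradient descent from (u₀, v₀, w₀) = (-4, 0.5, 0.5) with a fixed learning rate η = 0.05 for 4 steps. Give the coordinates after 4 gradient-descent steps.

(-0.55865, 0.03125, -0.31895)

∇h = (8u - 2w, 10v, -2u + 6w)
Step 1: at (-4, 0.5, 0.5), ∇h = (-33, 5, 11) → (-4, 0.5, 0.5) − 0.05·(-33, 5, 11) = (-2.35, 0.25, -0.05)
Step 2: at (-2.35, 0.25, -0.05), ∇h = (-18.7, 2.5, 4.4) → (-2.35, 0.25, -0.05) − 0.05·(-18.7, 2.5, 4.4) = (-1.415, 0.125, -0.27)
Step 3: at (-1.415, 0.125, -0.27), ∇h = (-10.78, 1.25, 1.21) → (-1.415, 0.125, -0.27) − 0.05·(-10.78, 1.25, 1.21) = (-0.876, 0.0625, -0.3305)
Step 4: at (-0.876, 0.0625, -0.3305), ∇h = (-6.347, 0.625, -0.231) → (-0.876, 0.0625, -0.3305) − 0.05·(-6.347, 0.625, -0.231) = (-0.55865, 0.03125, -0.31895)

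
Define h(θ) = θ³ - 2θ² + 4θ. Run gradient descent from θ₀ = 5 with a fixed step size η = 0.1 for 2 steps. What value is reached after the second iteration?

h′(θ) = 3θ² - 4θ + 4
θ₁ = 5 − 0.1·59 = -0.9
θ₂ = -0.9 − 0.1·10.03 = -1.903

-1.903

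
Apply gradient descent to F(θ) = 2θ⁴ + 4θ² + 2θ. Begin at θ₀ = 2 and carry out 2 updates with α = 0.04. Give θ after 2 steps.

-0.27931136

F′(θ) = 8θ³ + 8θ + 2
Step 1: F′(2) = 82; θ₁ = 2 − 0.04·82 = -1.28
Step 2: F′(-1.28) = -25.017216; θ₂ = -1.28 − 0.04·(-25.017216) = -0.27931136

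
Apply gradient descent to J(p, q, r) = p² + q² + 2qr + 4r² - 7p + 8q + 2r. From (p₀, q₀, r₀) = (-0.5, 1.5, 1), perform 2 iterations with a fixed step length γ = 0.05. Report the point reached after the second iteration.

(0.26, 0.33, 0.025)

∇J = (2p - 7, 2q + 2r + 8, 2q + 8r + 2)
(p₁, q₁, r₁) = (-0.5, 1.5, 1) − 0.05·(-8, 13, 13) = (-0.1, 0.85, 0.35)
(p₂, q₂, r₂) = (-0.1, 0.85, 0.35) − 0.05·(-7.2, 10.4, 6.5) = (0.26, 0.33, 0.025)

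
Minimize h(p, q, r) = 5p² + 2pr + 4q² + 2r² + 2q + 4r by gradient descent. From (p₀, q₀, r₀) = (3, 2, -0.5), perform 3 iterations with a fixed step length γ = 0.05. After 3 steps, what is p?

∇h = (10p + 2r, 8q + 2, 2p + 4r + 4)
Step 1: at (3, 2, -0.5), ∇h = (29, 18, 8) → (3, 2, -0.5) − 0.05·(29, 18, 8) = (1.55, 1.1, -0.9)
Step 2: at (1.55, 1.1, -0.9), ∇h = (13.7, 10.8, 3.5) → (1.55, 1.1, -0.9) − 0.05·(13.7, 10.8, 3.5) = (0.865, 0.56, -1.075)
Step 3: at (0.865, 0.56, -1.075), ∇h = (6.5, 6.48, 1.43) → (0.865, 0.56, -1.075) − 0.05·(6.5, 6.48, 1.43) = (0.54, 0.236, -1.1465)
p = 0.54

0.54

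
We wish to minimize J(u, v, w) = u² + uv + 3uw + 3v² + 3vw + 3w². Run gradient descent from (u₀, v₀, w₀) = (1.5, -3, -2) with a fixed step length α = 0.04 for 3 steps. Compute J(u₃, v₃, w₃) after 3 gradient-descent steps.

∇J = (2u + v + 3w, u + 6v + 3w, 3u + 3v + 6w)
Step 1: at (1.5, -3, -2), ∇J = (-6, -22.5, -16.5) → (1.5, -3, -2) − 0.04·(-6, -22.5, -16.5) = (1.74, -2.1, -1.34)
Step 2: at (1.74, -2.1, -1.34), ∇J = (-2.64, -14.88, -9.12) → (1.74, -2.1, -1.34) − 0.04·(-2.64, -14.88, -9.12) = (1.8456, -1.5048, -0.9752)
Step 3: at (1.8456, -1.5048, -0.9752), ∇J = (-0.7392, -10.1088, -4.8288) → (1.8456, -1.5048, -0.9752) − 0.04·(-0.7392, -10.1088, -4.8288) = (1.875168, -1.100448, -0.782048)
J(1.875168, -1.100448, -0.782048) = 5.102880098304

5.102880098304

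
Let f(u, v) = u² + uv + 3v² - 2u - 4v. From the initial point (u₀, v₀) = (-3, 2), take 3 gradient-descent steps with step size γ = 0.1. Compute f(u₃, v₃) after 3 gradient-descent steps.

2.505207

∇f = (2u + v - 2, u + 6v - 4)
(u₁, v₁) = (-3, 2) − 0.1·(-6, 5) = (-2.4, 1.5)
(u₂, v₂) = (-2.4, 1.5) − 0.1·(-5.3, 2.6) = (-1.87, 1.24)
(u₃, v₃) = (-1.87, 1.24) − 0.1·(-4.5, 1.57) = (-1.42, 1.083)
f(-1.42, 1.083) = 2.505207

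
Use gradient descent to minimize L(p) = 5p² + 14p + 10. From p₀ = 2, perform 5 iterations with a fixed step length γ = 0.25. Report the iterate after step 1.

-6.5

L′(p) = 10p + 14
Step 1: L′(2) = 34; p₁ = 2 − 0.25·34 = -6.5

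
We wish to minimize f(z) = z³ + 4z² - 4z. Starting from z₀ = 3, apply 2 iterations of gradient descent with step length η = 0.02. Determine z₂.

1.555784

f′(z) = 3z² + 8z - 4
z₁ = 3 − 0.02·47 = 2.06
z₂ = 2.06 − 0.02·25.2108 = 1.555784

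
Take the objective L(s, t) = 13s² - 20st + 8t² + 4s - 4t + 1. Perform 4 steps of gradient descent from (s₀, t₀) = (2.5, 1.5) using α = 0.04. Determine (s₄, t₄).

∇L = (26s - 20t + 4, -20s + 16t - 4)
(s₁, t₁) = (2.5, 1.5) − 0.04·(39, -30) = (0.94, 2.7)
(s₂, t₂) = (0.94, 2.7) − 0.04·(-25.56, 20.4) = (1.9624, 1.884)
(s₃, t₃) = (1.9624, 1.884) − 0.04·(17.3424, -13.104) = (1.268704, 2.40816)
(s₄, t₄) = (1.268704, 2.40816) − 0.04·(-11.176896, 9.15648) = (1.71577984, 2.0419008)

(1.71577984, 2.0419008)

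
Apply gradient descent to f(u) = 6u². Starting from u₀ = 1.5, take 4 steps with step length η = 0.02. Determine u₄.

0.50043264

f′(u) = 12u
Step 1: f′(1.5) = 18; u₁ = 1.5 − 0.02·18 = 1.14
Step 2: f′(1.14) = 13.68; u₂ = 1.14 − 0.02·13.68 = 0.8664
Step 3: f′(0.8664) = 10.3968; u₃ = 0.8664 − 0.02·10.3968 = 0.658464
Step 4: f′(0.658464) = 7.901568; u₄ = 0.658464 − 0.02·7.901568 = 0.50043264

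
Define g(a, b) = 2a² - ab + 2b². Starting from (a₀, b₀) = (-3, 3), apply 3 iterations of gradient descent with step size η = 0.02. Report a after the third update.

-2.187

∇g = (4a - b, -a + 4b)
(a₁, b₁) = (-3, 3) − 0.02·(-15, 15) = (-2.7, 2.7)
(a₂, b₂) = (-2.7, 2.7) − 0.02·(-13.5, 13.5) = (-2.43, 2.43)
(a₃, b₃) = (-2.43, 2.43) − 0.02·(-12.15, 12.15) = (-2.187, 2.187)
a = -2.187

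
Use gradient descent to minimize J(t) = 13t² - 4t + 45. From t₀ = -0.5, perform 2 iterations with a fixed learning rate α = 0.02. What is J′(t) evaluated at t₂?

-3.9168

J′(t) = 26t - 4
Step 1: J′(-0.5) = -17; t₁ = -0.5 − 0.02·(-17) = -0.16
Step 2: J′(-0.16) = -8.16; t₂ = -0.16 − 0.02·(-8.16) = 0.0032
J′(t) at (0.0032) = -3.9168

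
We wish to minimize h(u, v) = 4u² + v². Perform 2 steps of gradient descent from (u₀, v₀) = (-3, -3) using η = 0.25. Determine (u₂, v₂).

∇h = (8u, 2v)
Step 1: at (-3, -3), ∇h = (-24, -6) → (-3, -3) − 0.25·(-24, -6) = (3, -1.5)
Step 2: at (3, -1.5), ∇h = (24, -3) → (3, -1.5) − 0.25·(24, -3) = (-3, -0.75)

(-3, -0.75)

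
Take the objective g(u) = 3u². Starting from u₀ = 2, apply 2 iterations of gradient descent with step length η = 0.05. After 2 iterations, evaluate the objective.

g′(u) = 6u
u₁ = 2 − 0.05·12 = 1.4
u₂ = 1.4 − 0.05·8.4 = 0.98
g(0.98) = 2.8812

2.8812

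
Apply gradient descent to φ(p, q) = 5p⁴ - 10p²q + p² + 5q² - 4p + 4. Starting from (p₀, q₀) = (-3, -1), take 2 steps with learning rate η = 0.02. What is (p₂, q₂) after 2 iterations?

∇φ = (20p³ - 20pq + 2p - 4, -10p² + 10q)
Step 1: at (-3, -1), ∇φ = (-610, -100) → (-3, -1) − 0.02·(-610, -100) = (9.2, 1)
Step 2: at (9.2, 1), ∇φ = (15404.16, -836.4) → (9.2, 1) − 0.02·(15404.16, -836.4) = (-298.8832, 17.728)

(-298.8832, 17.728)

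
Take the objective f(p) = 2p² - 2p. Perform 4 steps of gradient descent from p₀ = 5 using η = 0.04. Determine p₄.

f′(p) = 4p - 2
p₁ = 5 − 0.04·18 = 4.28
p₂ = 4.28 − 0.04·15.12 = 3.6752
p₃ = 3.6752 − 0.04·12.7008 = 3.167168
p₄ = 3.167168 − 0.04·10.668672 = 2.74042112

2.74042112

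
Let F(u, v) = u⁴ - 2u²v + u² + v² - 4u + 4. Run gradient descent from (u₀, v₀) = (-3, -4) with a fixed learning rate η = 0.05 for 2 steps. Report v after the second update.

∇F = (4u³ - 4uv + 2u - 4, -2u² + 2v)
Step 1: at (-3, -4), ∇F = (-166, -26) → (-3, -4) − 0.05·(-166, -26) = (5.3, -2.7)
Step 2: at (5.3, -2.7), ∇F = (659.348, -61.58) → (5.3, -2.7) − 0.05·(659.348, -61.58) = (-27.6674, 0.379)
v = 0.379

0.379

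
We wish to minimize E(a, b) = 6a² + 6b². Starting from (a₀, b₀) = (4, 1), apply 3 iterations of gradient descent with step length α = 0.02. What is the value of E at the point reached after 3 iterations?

19.655392714752

∇E = (12a, 12b)
(a₁, b₁) = (4, 1) − 0.02·(48, 12) = (3.04, 0.76)
(a₂, b₂) = (3.04, 0.76) − 0.02·(36.48, 9.12) = (2.3104, 0.5776)
(a₃, b₃) = (2.3104, 0.5776) − 0.02·(27.7248, 6.9312) = (1.755904, 0.438976)
E(1.755904, 0.438976) = 19.655392714752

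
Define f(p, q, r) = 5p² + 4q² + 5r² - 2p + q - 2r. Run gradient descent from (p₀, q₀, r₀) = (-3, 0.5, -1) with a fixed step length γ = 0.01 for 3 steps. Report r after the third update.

∇f = (10p - 2, 8q + 1, 10r - 2)
Step 1: at (-3, 0.5, -1), ∇f = (-32, 5, -12) → (-3, 0.5, -1) − 0.01·(-32, 5, -12) = (-2.68, 0.45, -0.88)
Step 2: at (-2.68, 0.45, -0.88), ∇f = (-28.8, 4.6, -10.8) → (-2.68, 0.45, -0.88) − 0.01·(-28.8, 4.6, -10.8) = (-2.392, 0.404, -0.772)
Step 3: at (-2.392, 0.404, -0.772), ∇f = (-25.92, 4.232, -9.72) → (-2.392, 0.404, -0.772) − 0.01·(-25.92, 4.232, -9.72) = (-2.1328, 0.36168, -0.6748)
r = -0.6748

-0.6748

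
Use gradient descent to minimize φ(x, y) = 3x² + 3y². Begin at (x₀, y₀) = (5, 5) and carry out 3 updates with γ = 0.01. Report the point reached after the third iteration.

(4.15292, 4.15292)

∇φ = (6x, 6y)
Step 1: at (5, 5), ∇φ = (30, 30) → (5, 5) − 0.01·(30, 30) = (4.7, 4.7)
Step 2: at (4.7, 4.7), ∇φ = (28.2, 28.2) → (4.7, 4.7) − 0.01·(28.2, 28.2) = (4.418, 4.418)
Step 3: at (4.418, 4.418), ∇φ = (26.508, 26.508) → (4.418, 4.418) − 0.01·(26.508, 26.508) = (4.15292, 4.15292)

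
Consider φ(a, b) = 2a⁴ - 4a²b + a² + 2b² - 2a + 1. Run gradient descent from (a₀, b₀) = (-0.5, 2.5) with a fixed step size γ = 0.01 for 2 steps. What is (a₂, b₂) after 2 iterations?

(-0.62271872, 2.326144)

∇φ = (8a³ - 8ab + 2a - 2, -4a² + 4b)
(a₁, b₁) = (-0.5, 2.5) − 0.01·(6, 9) = (-0.56, 2.41)
(a₂, b₂) = (-0.56, 2.41) − 0.01·(6.271872, 8.3856) = (-0.62271872, 2.326144)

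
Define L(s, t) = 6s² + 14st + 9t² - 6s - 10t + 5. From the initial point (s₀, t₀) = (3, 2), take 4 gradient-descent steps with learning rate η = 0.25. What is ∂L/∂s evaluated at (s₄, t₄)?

∇L = (12s + 14t - 6, 14s + 18t - 10)
(s₁, t₁) = (3, 2) − 0.25·(58, 68) = (-11.5, -15)
(s₂, t₂) = (-11.5, -15) − 0.25·(-354, -441) = (77, 95.25)
(s₃, t₃) = (77, 95.25) − 0.25·(2251.5, 2782.5) = (-485.875, -600.375)
(s₄, t₄) = (-485.875, -600.375) − 0.25·(-14241.75, -17619) = (3074.5625, 3804.375)
∂L/∂s at (3074.5625, 3804.375) = 90150

90150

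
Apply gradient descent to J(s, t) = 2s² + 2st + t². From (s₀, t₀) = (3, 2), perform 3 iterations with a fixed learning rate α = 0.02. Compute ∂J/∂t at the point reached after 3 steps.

7.195008

∇J = (4s + 2t, 2s + 2t)
Step 1: at (3, 2), ∇J = (16, 10) → (3, 2) − 0.02·(16, 10) = (2.68, 1.8)
Step 2: at (2.68, 1.8), ∇J = (14.32, 8.96) → (2.68, 1.8) − 0.02·(14.32, 8.96) = (2.3936, 1.6208)
Step 3: at (2.3936, 1.6208), ∇J = (12.816, 8.0288) → (2.3936, 1.6208) − 0.02·(12.816, 8.0288) = (2.13728, 1.460224)
∂J/∂t at (2.13728, 1.460224) = 7.195008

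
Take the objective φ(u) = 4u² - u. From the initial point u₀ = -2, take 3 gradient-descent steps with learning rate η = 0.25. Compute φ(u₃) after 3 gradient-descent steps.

18

φ′(u) = 8u - 1
u₁ = -2 − 0.25·(-17) = 2.25
u₂ = 2.25 − 0.25·17 = -2
u₃ = -2 − 0.25·(-17) = 2.25
φ(2.25) = 18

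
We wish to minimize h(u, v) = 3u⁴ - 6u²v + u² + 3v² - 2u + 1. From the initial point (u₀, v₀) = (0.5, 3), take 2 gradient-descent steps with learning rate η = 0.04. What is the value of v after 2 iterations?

2.124

∇h = (12u³ - 12uv + 2u - 2, -6u² + 6v)
Step 1: at (0.5, 3), ∇h = (-17.5, 16.5) → (0.5, 3) − 0.04·(-17.5, 16.5) = (1.2, 2.34)
Step 2: at (1.2, 2.34), ∇h = (-12.56, 5.4) → (1.2, 2.34) − 0.04·(-12.56, 5.4) = (1.7024, 2.124)
v = 2.124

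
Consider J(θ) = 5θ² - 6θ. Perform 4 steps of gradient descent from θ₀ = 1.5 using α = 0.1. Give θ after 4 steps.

J′(θ) = 10θ - 6
Step 1: J′(1.5) = 9; θ₁ = 1.5 − 0.1·9 = 0.6
Step 2: J′(0.6) = 0; θ₂ = 0.6 − 0.1·0 = 0.6
Step 3: J′(0.6) = 0; θ₃ = 0.6 − 0.1·0 = 0.6
Step 4: J′(0.6) = 0; θ₄ = 0.6 − 0.1·0 = 0.6

0.6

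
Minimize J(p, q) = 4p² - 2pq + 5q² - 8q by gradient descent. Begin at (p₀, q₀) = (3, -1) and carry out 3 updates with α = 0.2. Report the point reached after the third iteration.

(-2.936, 5.816)

∇J = (8p - 2q, -2p + 10q - 8)
Step 1: at (3, -1), ∇J = (26, -24) → (3, -1) − 0.2·(26, -24) = (-2.2, 3.8)
Step 2: at (-2.2, 3.8), ∇J = (-25.2, 34.4) → (-2.2, 3.8) − 0.2·(-25.2, 34.4) = (2.84, -3.08)
Step 3: at (2.84, -3.08), ∇J = (28.88, -44.48) → (2.84, -3.08) − 0.2·(28.88, -44.48) = (-2.936, 5.816)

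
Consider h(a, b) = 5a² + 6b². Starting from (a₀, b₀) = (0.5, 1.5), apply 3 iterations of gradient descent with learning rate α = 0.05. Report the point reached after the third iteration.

(0.0625, 0.096)

∇h = (10a, 12b)
(a₁, b₁) = (0.5, 1.5) − 0.05·(5, 18) = (0.25, 0.6)
(a₂, b₂) = (0.25, 0.6) − 0.05·(2.5, 7.2) = (0.125, 0.24)
(a₃, b₃) = (0.125, 0.24) − 0.05·(1.25, 2.88) = (0.0625, 0.096)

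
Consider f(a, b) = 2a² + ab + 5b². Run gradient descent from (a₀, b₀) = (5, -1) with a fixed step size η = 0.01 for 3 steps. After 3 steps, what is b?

∇f = (4a + b, a + 10b)
Step 1: at (5, -1), ∇f = (19, -5) → (5, -1) − 0.01·(19, -5) = (4.81, -0.95)
Step 2: at (4.81, -0.95), ∇f = (18.29, -4.69) → (4.81, -0.95) − 0.01·(18.29, -4.69) = (4.6271, -0.9031)
Step 3: at (4.6271, -0.9031), ∇f = (17.6053, -4.4039) → (4.6271, -0.9031) − 0.01·(17.6053, -4.4039) = (4.451047, -0.859061)
b = -0.859061

-0.859061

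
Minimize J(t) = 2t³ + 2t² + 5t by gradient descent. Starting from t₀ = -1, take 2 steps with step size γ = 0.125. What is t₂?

J′(t) = 6t² + 4t + 5
Step 1: J′(-1) = 7; t₁ = -1 − 0.125·7 = -1.875
Step 2: J′(-1.875) = 18.59375; t₂ = -1.875 − 0.125·18.59375 = -4.19921875

-4.19921875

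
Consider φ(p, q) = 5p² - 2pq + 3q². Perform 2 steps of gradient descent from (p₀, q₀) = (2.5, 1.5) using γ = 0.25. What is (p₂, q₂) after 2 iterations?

∇φ = (10p - 2q, -2p + 6q)
(p₁, q₁) = (2.5, 1.5) − 0.25·(22, 4) = (-3, 0.5)
(p₂, q₂) = (-3, 0.5) − 0.25·(-31, 9) = (4.75, -1.75)

(4.75, -1.75)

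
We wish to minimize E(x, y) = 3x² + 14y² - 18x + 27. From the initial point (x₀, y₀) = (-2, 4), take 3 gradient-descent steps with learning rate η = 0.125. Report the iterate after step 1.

(1.75, -10)

∇E = (6x - 18, 28y)
(x₁, y₁) = (-2, 4) − 0.125·(-30, 112) = (1.75, -10)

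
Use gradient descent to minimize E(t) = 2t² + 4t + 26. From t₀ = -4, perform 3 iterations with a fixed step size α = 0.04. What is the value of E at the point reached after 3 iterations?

30.323364569088

E′(t) = 4t + 4
Step 1: E′(-4) = -12; t₁ = -4 − 0.04·(-12) = -3.52
Step 2: E′(-3.52) = -10.08; t₂ = -3.52 − 0.04·(-10.08) = -3.1168
Step 3: E′(-3.1168) = -8.4672; t₃ = -3.1168 − 0.04·(-8.4672) = -2.778112
E(-2.778112) = 30.323364569088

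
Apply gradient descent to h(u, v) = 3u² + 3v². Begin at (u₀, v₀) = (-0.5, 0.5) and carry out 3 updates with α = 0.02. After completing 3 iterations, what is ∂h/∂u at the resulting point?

∇h = (6u, 6v)
Step 1: at (-0.5, 0.5), ∇h = (-3, 3) → (-0.5, 0.5) − 0.02·(-3, 3) = (-0.44, 0.44)
Step 2: at (-0.44, 0.44), ∇h = (-2.64, 2.64) → (-0.44, 0.44) − 0.02·(-2.64, 2.64) = (-0.3872, 0.3872)
Step 3: at (-0.3872, 0.3872), ∇h = (-2.3232, 2.3232) → (-0.3872, 0.3872) − 0.02·(-2.3232, 2.3232) = (-0.340736, 0.340736)
∂h/∂u at (-0.340736, 0.340736) = -2.044416

-2.044416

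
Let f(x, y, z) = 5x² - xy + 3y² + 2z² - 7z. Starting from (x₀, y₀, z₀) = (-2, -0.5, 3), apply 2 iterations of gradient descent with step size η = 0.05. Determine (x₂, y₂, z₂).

∇f = (10x - y, -x + 6y, 4z - 7)
Step 1: at (-2, -0.5, 3), ∇f = (-19.5, -1, 5) → (-2, -0.5, 3) − 0.05·(-19.5, -1, 5) = (-1.025, -0.45, 2.75)
Step 2: at (-1.025, -0.45, 2.75), ∇f = (-9.8, -1.675, 4) → (-1.025, -0.45, 2.75) − 0.05·(-9.8, -1.675, 4) = (-0.535, -0.36625, 2.55)

(-0.535, -0.36625, 2.55)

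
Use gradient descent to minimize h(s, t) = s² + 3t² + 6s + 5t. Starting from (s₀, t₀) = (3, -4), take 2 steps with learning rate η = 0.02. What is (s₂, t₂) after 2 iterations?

∇h = (2s + 6, 6t + 5)
(s₁, t₁) = (3, -4) − 0.02·(12, -19) = (2.76, -3.62)
(s₂, t₂) = (2.76, -3.62) − 0.02·(11.52, -16.72) = (2.5296, -3.2856)

(2.5296, -3.2856)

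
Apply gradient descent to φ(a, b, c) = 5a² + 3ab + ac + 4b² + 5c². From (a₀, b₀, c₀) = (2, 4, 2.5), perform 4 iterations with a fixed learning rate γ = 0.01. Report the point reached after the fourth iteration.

(0.88686755, 2.70619705, 1.58899297)

∇φ = (10a + 3b + c, 3a + 8b, a + 10c)
Step 1: at (2, 4, 2.5), ∇φ = (34.5, 38, 27) → (2, 4, 2.5) − 0.01·(34.5, 38, 27) = (1.655, 3.62, 2.23)
Step 2: at (1.655, 3.62, 2.23), ∇φ = (29.64, 33.925, 23.955) → (1.655, 3.62, 2.23) − 0.01·(29.64, 33.925, 23.955) = (1.3586, 3.28075, 1.99045)
Step 3: at (1.3586, 3.28075, 1.99045), ∇φ = (25.4187, 30.3218, 21.2631) → (1.3586, 3.28075, 1.99045) − 0.01·(25.4187, 30.3218, 21.2631) = (1.104413, 2.977532, 1.777819)
Step 4: at (1.104413, 2.977532, 1.777819), ∇φ = (21.754545, 27.133495, 18.882603) → (1.104413, 2.977532, 1.777819) − 0.01·(21.754545, 27.133495, 18.882603) = (0.88686755, 2.70619705, 1.58899297)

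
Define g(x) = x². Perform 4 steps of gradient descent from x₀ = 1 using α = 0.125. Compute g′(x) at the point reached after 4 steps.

0.6328125

g′(x) = 2x
x₁ = 1 − 0.125·2 = 0.75
x₂ = 0.75 − 0.125·1.5 = 0.5625
x₃ = 0.5625 − 0.125·1.125 = 0.421875
x₄ = 0.421875 − 0.125·0.84375 = 0.31640625
g′(x) at (0.31640625) = 0.6328125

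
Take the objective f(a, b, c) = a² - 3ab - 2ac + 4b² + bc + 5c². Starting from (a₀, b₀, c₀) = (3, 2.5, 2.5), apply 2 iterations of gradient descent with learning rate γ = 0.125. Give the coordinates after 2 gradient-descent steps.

∇f = (2a - 3b - 2c, -3a + 8b + c, -2a + b + 10c)
Step 1: at (3, 2.5, 2.5), ∇f = (-6.5, 13.5, 21.5) → (3, 2.5, 2.5) − 0.125·(-6.5, 13.5, 21.5) = (3.8125, 0.8125, -0.1875)
Step 2: at (3.8125, 0.8125, -0.1875), ∇f = (5.5625, -5.125, -8.6875) → (3.8125, 0.8125, -0.1875) − 0.125·(5.5625, -5.125, -8.6875) = (3.1171875, 1.453125, 0.8984375)

(3.1171875, 1.453125, 0.8984375)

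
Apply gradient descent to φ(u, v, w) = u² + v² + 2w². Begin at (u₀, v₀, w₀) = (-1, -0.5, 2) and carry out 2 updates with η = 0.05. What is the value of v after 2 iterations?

-0.405

∇φ = (2u, 2v, 4w)
(u₁, v₁, w₁) = (-1, -0.5, 2) − 0.05·(-2, -1, 8) = (-0.9, -0.45, 1.6)
(u₂, v₂, w₂) = (-0.9, -0.45, 1.6) − 0.05·(-1.8, -0.9, 6.4) = (-0.81, -0.405, 1.28)
v = -0.405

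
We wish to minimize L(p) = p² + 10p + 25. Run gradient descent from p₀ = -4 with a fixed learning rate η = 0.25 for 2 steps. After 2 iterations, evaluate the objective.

L′(p) = 2p + 10
p₁ = -4 − 0.25·2 = -4.5
p₂ = -4.5 − 0.25·1 = -4.75
L(-4.75) = 0.0625

0.0625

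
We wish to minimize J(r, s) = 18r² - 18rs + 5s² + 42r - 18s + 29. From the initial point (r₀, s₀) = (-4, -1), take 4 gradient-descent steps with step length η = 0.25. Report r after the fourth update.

∇J = (36r - 18s + 42, -18r + 10s - 18)
(r₁, s₁) = (-4, -1) − 0.25·(-84, 44) = (17, -12)
(r₂, s₂) = (17, -12) − 0.25·(870, -444) = (-200.5, 99)
(r₃, s₃) = (-200.5, 99) − 0.25·(-8958, 4581) = (2039, -1046.25)
(r₄, s₄) = (2039, -1046.25) − 0.25·(92278.5, -47182.5) = (-21030.625, 10749.375)
r = -21030.625

-21030.625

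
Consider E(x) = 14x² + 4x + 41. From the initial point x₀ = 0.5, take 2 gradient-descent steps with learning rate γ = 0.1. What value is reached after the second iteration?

1.94

E′(x) = 28x + 4
x₁ = 0.5 − 0.1·18 = -1.3
x₂ = -1.3 − 0.1·(-32.4) = 1.94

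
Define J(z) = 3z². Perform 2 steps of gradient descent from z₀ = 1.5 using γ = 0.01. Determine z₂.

1.3254

J′(z) = 6z
z₁ = 1.5 − 0.01·9 = 1.41
z₂ = 1.41 − 0.01·8.46 = 1.3254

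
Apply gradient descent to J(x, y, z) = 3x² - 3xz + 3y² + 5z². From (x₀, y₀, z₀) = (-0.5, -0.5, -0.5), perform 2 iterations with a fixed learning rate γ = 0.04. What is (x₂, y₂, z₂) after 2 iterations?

(-0.3776, -0.2888, -0.2688)

∇J = (6x - 3z, 6y, -3x + 10z)
(x₁, y₁, z₁) = (-0.5, -0.5, -0.5) − 0.04·(-1.5, -3, -3.5) = (-0.44, -0.38, -0.36)
(x₂, y₂, z₂) = (-0.44, -0.38, -0.36) − 0.04·(-1.56, -2.28, -2.28) = (-0.3776, -0.2888, -0.2688)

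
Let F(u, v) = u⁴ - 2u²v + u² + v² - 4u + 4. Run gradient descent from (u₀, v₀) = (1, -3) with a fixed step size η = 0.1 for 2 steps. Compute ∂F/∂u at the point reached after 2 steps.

0.461412859904

∇F = (4u³ - 4uv + 2u - 4, -2u² + 2v)
Step 1: at (1, -3), ∇F = (14, -8) → (1, -3) − 0.1·(14, -8) = (-0.4, -2.2)
Step 2: at (-0.4, -2.2), ∇F = (-8.576, -4.72) → (-0.4, -2.2) − 0.1·(-8.576, -4.72) = (0.4576, -1.728)
∂F/∂u at (0.4576, -1.728) = 0.461412859904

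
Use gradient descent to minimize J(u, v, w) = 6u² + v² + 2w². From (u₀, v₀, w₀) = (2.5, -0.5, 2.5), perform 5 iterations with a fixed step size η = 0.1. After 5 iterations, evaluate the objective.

∇J = (12u, 2v, 4w)
(u₁, v₁, w₁) = (2.5, -0.5, 2.5) − 0.1·(30, -1, 10) = (-0.5, -0.4, 1.5)
(u₂, v₂, w₂) = (-0.5, -0.4, 1.5) − 0.1·(-6, -0.8, 6) = (0.1, -0.32, 0.9)
(u₃, v₃, w₃) = (0.1, -0.32, 0.9) − 0.1·(1.2, -0.64, 3.6) = (-0.02, -0.256, 0.54)
(u₄, v₄, w₄) = (-0.02, -0.256, 0.54) − 0.1·(-0.24, -0.512, 2.16) = (0.004, -0.2048, 0.324)
(u₅, v₅, w₅) = (0.004, -0.2048, 0.324) − 0.1·(0.048, -0.4096, 1.296) = (-0.0008, -0.16384, 0.1944)
J(-0.0008, -0.16384, 0.1944) = 0.1024301056

0.1024301056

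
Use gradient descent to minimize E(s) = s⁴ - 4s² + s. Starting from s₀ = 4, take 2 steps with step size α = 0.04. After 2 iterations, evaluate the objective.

31157.93890816

E′(s) = 4s³ - 8s + 1
s₁ = 4 − 0.04·225 = -5
s₂ = -5 − 0.04·(-459) = 13.36
E(13.36) = 31157.93890816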